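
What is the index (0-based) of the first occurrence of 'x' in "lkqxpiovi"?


Input string: 'lkqxpiovi'
Target: 'x'
Scanning left to right: s[0]='l', s[1]='k', s[2]='q', s[3]='x'
First match at index: 3


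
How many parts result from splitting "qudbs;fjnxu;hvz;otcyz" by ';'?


Input string: 'qudbs;fjnxu;hvz;otcyz'
Delimiter: ';'
Split result: 'qudbs', 'fjnxu', 'hvz', 'otcyz'
Number of parts: 4


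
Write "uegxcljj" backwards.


Input string: 'uegxcljj'
Operation: reverse character order
Original order: 'u' -> 'e' -> 'g' -> 'x' -> 'c' -> 'l' -> 'j' -> 'j'
Reversed order: 'j' -> 'j' -> 'l' -> 'c' -> 'x' -> 'g' -> 'e' -> 'u'
Result: jjlcxgeu


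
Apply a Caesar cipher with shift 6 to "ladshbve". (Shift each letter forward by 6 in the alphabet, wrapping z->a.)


Input: 'ladshbve', shift = 6
Operation: for each letter, (position + 6) mod 26
Mapping: 'l'(11+6=17)->'r', 'a'(0+6=6)->'g', 'd'(3+6=9)->'j', 's'(18+6=24)->'y', 'h'(7+6=13)->'n', 'b'(1+6=7)->'h', 'v'(21+6=27, 27 mod 26=1)->'b', 'e'(4+6=10)->'k'
Result: rgjynhbk


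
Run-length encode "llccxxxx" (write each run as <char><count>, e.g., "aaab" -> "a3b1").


Input: 'llccxxxx'
Operation: identify consecutive runs
Runs: 'll' -> l2, 'cc' -> c2, 'xxxx' -> x4
Encoded: l2c2x4


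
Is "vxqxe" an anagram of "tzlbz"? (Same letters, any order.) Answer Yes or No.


String 1: 'tzlbz' -> sorted: 'bltzz'
String 2: 'vxqxe' -> sorted: 'eqvxx'
Compare sorted forms: 'bltzz' != 'eqvxx'
Anagram: No


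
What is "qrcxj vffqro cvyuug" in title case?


Input string: 'qrcxj vffqro cvyuug'
Operation: capitalize first letter of each word
Word transformations: 'qrcxj'->'Qrcxj', 'vffqro'->'Vffqro', 'cvyuug'->'Cvyuug'
Result: Qrcxj Vffqro Cvyuug


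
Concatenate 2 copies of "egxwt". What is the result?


Input string: 'egxwt'
Operation: repeat 2 times
Concatenation: 'egxwt' + 'egxwt'
Result: egxwtegxwt


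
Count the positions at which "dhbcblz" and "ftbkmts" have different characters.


String 1: 'dhbcblz'
String 2: 'ftbkmts'
Compare each position: pos 0: 'd'!='f', pos 1: 'h'!='t', pos 2: 'b'=='b', pos 3: 'c'!='k', pos 4: 'b'!='m', pos 5: 'l'!='t', pos 6: 'z'!='s'
Differing positions: 6
Hamming distance: 6


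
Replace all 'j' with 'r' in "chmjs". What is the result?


Input string: 'chmjs'
Operation: replace 'j' with 'r'
Positions of 'j': 3
After replacement: chmrs


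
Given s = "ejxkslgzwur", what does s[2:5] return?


Input string: 'ejxkslgzwur'
Operation: slice [2:5]
Extract characters: s[2]='x', s[3]='k', s[4]='s'
Result: xks


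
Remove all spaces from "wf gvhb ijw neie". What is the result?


Input string: 'wf gvhb ijw neie'
Operation: remove all spaces
Words: 'wf', 'gvhb', 'ijw', 'neie'
Join without spaces: wfgvhbijwneie


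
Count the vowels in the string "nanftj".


Input string: 'nanftj'
Operation: count vowels (a, e, i, o, u)
Scan: s[0]='n', s[1]='a' (vowel), s[2]='n', s[3]='f', s[4]='t', s[5]='j'
Vowels found: 1
Result: 1


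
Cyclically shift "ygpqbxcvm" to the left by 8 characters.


Input: 'ygpqbxcvm', shift = 8
Operation: split at index 8 and swap parts
Front part s[0:8] = 'ygpqbxcv'
Back part s[8:] = 'm'
Rotated = back + front = 'm' + 'ygpqbxcv'
Result: mygpqbxcv


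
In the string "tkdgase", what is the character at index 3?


Input string: 'tkdgase'
Operation: get character at index 3
Index mapping: s[0]='t', s[1]='k', s[2]='d', s[3]='g'
Result: 'g'


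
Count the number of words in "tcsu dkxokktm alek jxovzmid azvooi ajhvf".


Input string: 'tcsu dkxokktm alek jxovzmid azvooi ajhvf'
Operation: split by spaces
Words found: 'tcsu', 'dkxokktm', 'alek', 'jxovzmid', 'azvooi', 'ajhvf'
Word count: 6


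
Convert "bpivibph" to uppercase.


Input string: 'bpivibph'
Operation: convert each letter to uppercase
Mapping: 'b'->'B', 'p'->'P', 'i'->'I', 'v'->'V', 'i'->'I', 'b'->'B', 'p'->'P', 'h'->'H'
Result: BPIVIBPH


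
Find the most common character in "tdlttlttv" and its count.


Input: 'tdlttlttv'
Operation: tally each character
Counts: 'd':1, 'l':2, 't':5, 'v':1
Maximum: 't' appears 5 times


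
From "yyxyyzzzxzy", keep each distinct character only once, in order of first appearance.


Input: 'yyxyyzzzxzy'
Operation: keep first occurrence of each character
Scan: s[0]='y' new -> keep; s[1]='y' seen -> skip; s[2]='x' new -> keep; s[3]='y' seen -> skip; s[4]='y' seen -> skip; s[5]='z' new -> keep; s[6]='z' seen -> skip; s[7]='z' seen -> skip; s[8]='x' seen -> skip; s[9]='z' seen -> skip; s[10]='y' seen -> skip
Result: yxz


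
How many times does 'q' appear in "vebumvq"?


Input string: 'vebumvq'
Target character: 'q'
Scan each position: s[6]='q'
Matches found at indices: 6
Total: 1


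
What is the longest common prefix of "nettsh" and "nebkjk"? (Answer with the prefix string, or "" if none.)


String 1: 'nettsh'
String 2: 'nebkjk'
Compare position by position:
pos 0: 'n' vs 'n' match
pos 1: 'e' vs 'e' match
pos 2: 't' vs 'b' differ -> stop
Longest common prefix: "ne" (length 2)


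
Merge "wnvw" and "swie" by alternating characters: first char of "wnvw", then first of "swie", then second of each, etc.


String 1: 'wnvw'
String 2: 'swie'
Operation: alternate characters
Pairs: 'w'+'s', 'n'+'w', 'v'+'i', 'w'+'e'
Result: wsnwviwe


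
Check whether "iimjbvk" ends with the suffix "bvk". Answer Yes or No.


Input string: 'iimjbvk'
Suffix to check: 'bvk'
Last 3 characters of input: 'bvk'
Match: True
Result: Yes


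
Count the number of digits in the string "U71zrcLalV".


Input string: 'U71zrcLalV'
Operation: count digit characters (0-9)
Scan: 'U', '7'(digit), '1'(digit), 'z', 'r', 'c', 'L', 'a', 'l', 'V'
Digits found: 2
Result: 2


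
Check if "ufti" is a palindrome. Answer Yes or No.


Input string: 'ufti'
Reversed: 'itfu'
Compare pairs: s[0]='u' vs s[3]='i' (mismatch), s[1]='f' vs s[2]='t' (mismatch)
Palindrome: No


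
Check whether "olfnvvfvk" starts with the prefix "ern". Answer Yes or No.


Input string: 'olfnvvfvk'
Prefix to check: 'ern'
First 3 characters of input: 'olf'
Match: False
Result: No


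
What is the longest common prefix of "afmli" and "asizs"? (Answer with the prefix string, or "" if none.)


String 1: 'afmli'
String 2: 'asizs'
Compare position by position:
pos 0: 'a' vs 'a' match
pos 1: 'f' vs 's' differ -> stop
Longest common prefix: "a" (length 1)


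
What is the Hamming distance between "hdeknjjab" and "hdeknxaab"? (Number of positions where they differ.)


String 1: 'hdeknjjab'
String 2: 'hdeknxaab'
Compare each position: pos 0: 'h'=='h', pos 1: 'd'=='d', pos 2: 'e'=='e', pos 3: 'k'=='k', pos 4: 'n'=='n', pos 5: 'j'!='x', pos 6: 'j'!='a', pos 7: 'a'=='a', pos 8: 'b'=='b'
Differing positions: 2
Hamming distance: 2


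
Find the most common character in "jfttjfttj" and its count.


Input: 'jfttjfttj'
Operation: tally each character
Counts: 'f':2, 'j':3, 't':4
Maximum: 't' appears 4 times


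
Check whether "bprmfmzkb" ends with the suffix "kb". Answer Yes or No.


Input string: 'bprmfmzkb'
Suffix to check: 'kb'
Last 2 characters of input: 'kb'
Match: True
Result: Yes


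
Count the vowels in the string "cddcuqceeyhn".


Input string: 'cddcuqceeyhn'
Operation: count vowels (a, e, i, o, u)
Scan: s[0]='c', s[1]='d', s[2]='d', s[3]='c', s[4]='u' (vowel), s[5]='q', s[6]='c', s[7]='e' (vowel), s[8]='e' (vowel), s[9]='y', s[10]='h', s[11]='n'
Vowels found: 3
Result: 3


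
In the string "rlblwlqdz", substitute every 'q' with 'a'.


Input string: 'rlblwlqdz'
Operation: replace 'q' with 'a'
Positions of 'q': 6
After replacement: rlblwladz


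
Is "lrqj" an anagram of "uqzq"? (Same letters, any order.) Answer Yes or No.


String 1: 'uqzq' -> sorted: 'qquz'
String 2: 'lrqj' -> sorted: 'jlqr'
Compare sorted forms: 'qquz' != 'jlqr'
Anagram: No


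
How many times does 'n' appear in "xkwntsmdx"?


Input string: 'xkwntsmdx'
Target character: 'n'
Scan each position: s[3]='n'
Matches found at indices: 3
Total: 1


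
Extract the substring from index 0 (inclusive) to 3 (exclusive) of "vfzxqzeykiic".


Input string: 'vfzxqzeykiic'
Operation: slice [0:3]
Extract characters: s[0]='v', s[1]='f', s[2]='z'
Result: vfz


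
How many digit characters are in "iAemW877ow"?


Input string: 'iAemW877ow'
Operation: count digit characters (0-9)
Scan: 'i', 'A', 'e', 'm', 'W', '8'(digit), '7'(digit), '7'(digit), 'o', 'w'
Digits found: 3
Result: 3


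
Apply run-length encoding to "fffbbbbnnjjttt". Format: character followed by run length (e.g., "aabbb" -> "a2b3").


Input: 'fffbbbbnnjjttt'
Operation: identify consecutive runs
Runs: 'fff' -> f3, 'bbbb' -> b4, 'nn' -> n2, 'jj' -> j2, 'ttt' -> t3
Encoded: f3b4n2j2t3


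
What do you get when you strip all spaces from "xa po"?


Input string: 'xa po'
Operation: remove all spaces
Words: 'xa', 'po'
Join without spaces: xapo


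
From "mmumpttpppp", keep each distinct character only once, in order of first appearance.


Input: 'mmumpttpppp'
Operation: keep first occurrence of each character
Scan: s[0]='m' new -> keep; s[1]='m' seen -> skip; s[2]='u' new -> keep; s[3]='m' seen -> skip; s[4]='p' new -> keep; s[5]='t' new -> keep; s[6]='t' seen -> skip; s[7]='p' seen -> skip; s[8]='p' seen -> skip; s[9]='p' seen -> skip; s[10]='p' seen -> skip
Result: mupt


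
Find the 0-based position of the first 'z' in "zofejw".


Input string: 'zofejw'
Target: 'z'
Scanning left to right: s[0]='z'
First match at index: 0


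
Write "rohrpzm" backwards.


Input string: 'rohrpzm'
Operation: reverse character order
Original order: 'r' -> 'o' -> 'h' -> 'r' -> 'p' -> 'z' -> 'm'
Reversed order: 'm' -> 'z' -> 'p' -> 'r' -> 'h' -> 'o' -> 'r'
Result: mzprhor


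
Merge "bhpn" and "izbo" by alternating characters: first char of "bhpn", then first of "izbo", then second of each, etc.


String 1: 'bhpn'
String 2: 'izbo'
Operation: alternate characters
Pairs: 'b'+'i', 'h'+'z', 'p'+'b', 'n'+'o'
Result: bihzpbno


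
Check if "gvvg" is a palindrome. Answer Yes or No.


Input string: 'gvvg'
Reversed: 'gvvg'
Compare pairs: s[0]='g' vs s[3]='g' (match), s[1]='v' vs s[2]='v' (match)
Palindrome: Yes


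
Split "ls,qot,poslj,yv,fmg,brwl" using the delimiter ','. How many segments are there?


Input string: 'ls,qot,poslj,yv,fmg,brwl'
Delimiter: ','
Split result: 'ls', 'qot', 'poslj', 'yv', 'fmg', 'brwl'
Number of parts: 6


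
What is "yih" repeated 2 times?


Input string: 'yih'
Operation: repeat 2 times
Concatenation: 'yih' + 'yih'
Result: yihyih


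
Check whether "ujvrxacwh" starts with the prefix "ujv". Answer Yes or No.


Input string: 'ujvrxacwh'
Prefix to check: 'ujv'
First 3 characters of input: 'ujv'
Match: True
Result: Yes


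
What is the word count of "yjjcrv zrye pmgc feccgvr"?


Input string: 'yjjcrv zrye pmgc feccgvr'
Operation: split by spaces
Words found: 'yjjcrv', 'zrye', 'pmgc', 'feccgvr'
Word count: 4


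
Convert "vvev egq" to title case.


Input string: 'vvev egq'
Operation: capitalize first letter of each word
Word transformations: 'vvev'->'Vvev', 'egq'->'Egq'
Result: Vvev Egq


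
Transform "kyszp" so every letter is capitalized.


Input string: 'kyszp'
Operation: convert each letter to uppercase
Mapping: 'k'->'K', 'y'->'Y', 's'->'S', 'z'->'Z', 'p'->'P'
Result: KYSZP


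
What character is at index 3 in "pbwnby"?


Input string: 'pbwnby'
Operation: get character at index 3
Index mapping: s[0]='p', s[1]='b', s[2]='w', s[3]='n'
Result: 'n'


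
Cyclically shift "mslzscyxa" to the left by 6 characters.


Input: 'mslzscyxa', shift = 6
Operation: split at index 6 and swap parts
Front part s[0:6] = 'mslzsc'
Back part s[6:] = 'yxa'
Rotated = back + front = 'yxa' + 'mslzsc'
Result: yxamslzsc


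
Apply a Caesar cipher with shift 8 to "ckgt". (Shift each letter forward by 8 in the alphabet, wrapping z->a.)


Input: 'ckgt', shift = 8
Operation: for each letter, (position + 8) mod 26
Mapping: 'c'(2+8=10)->'k', 'k'(10+8=18)->'s', 'g'(6+8=14)->'o', 't'(19+8=27, 27 mod 26=1)->'b'
Result: ksob


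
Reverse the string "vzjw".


Input string: 'vzjw'
Operation: reverse character order
Original order: 'v' -> 'z' -> 'j' -> 'w'
Reversed order: 'w' -> 'j' -> 'z' -> 'v'
Result: wjzv


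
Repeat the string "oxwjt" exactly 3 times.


Input string: 'oxwjt'
Operation: repeat 3 times
Concatenation: 'oxwjt' + 'oxwjt' + 'oxwjt'
Result: oxwjtoxwjtoxwjt


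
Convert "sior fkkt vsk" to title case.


Input string: 'sior fkkt vsk'
Operation: capitalize first letter of each word
Word transformations: 'sior'->'Sior', 'fkkt'->'Fkkt', 'vsk'->'Vsk'
Result: Sior Fkkt Vsk


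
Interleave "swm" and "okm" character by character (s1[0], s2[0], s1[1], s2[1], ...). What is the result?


String 1: 'swm'
String 2: 'okm'
Operation: alternate characters
Pairs: 's'+'o', 'w'+'k', 'm'+'m'
Result: sowkmm


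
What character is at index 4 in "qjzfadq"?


Input string: 'qjzfadq'
Operation: get character at index 4
Index mapping: s[0]='q', s[1]='j', s[2]='z', s[3]='f', s[4]='a'
Result: 'a'


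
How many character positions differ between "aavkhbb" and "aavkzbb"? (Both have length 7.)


String 1: 'aavkhbb'
String 2: 'aavkzbb'
Compare each position: pos 0: 'a'=='a', pos 1: 'a'=='a', pos 2: 'v'=='v', pos 3: 'k'=='k', pos 4: 'h'!='z', pos 5: 'b'=='b', pos 6: 'b'=='b'
Differing positions: 1
Hamming distance: 1


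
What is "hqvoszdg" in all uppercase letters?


Input string: 'hqvoszdg'
Operation: convert each letter to uppercase
Mapping: 'h'->'H', 'q'->'Q', 'v'->'V', 'o'->'O', 's'->'S', 'z'->'Z', 'd'->'D', 'g'->'G'
Result: HQVOSZDG


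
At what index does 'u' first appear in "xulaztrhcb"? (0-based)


Input string: 'xulaztrhcb'
Target: 'u'
Scanning left to right: s[0]='x', s[1]='u'
First match at index: 1


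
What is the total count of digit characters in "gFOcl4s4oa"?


Input string: 'gFOcl4s4oa'
Operation: count digit characters (0-9)
Scan: 'g', 'F', 'O', 'c', 'l', '4'(digit), 's', '4'(digit), 'o', 'a'
Digits found: 2
Result: 2


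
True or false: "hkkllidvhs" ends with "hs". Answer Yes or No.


Input string: 'hkkllidvhs'
Suffix to check: 'hs'
Last 2 characters of input: 'hs'
Match: True
Result: Yes


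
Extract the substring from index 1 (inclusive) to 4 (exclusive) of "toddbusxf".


Input string: 'toddbusxf'
Operation: slice [1:4]
Extract characters: s[1]='o', s[2]='d', s[3]='d'
Result: odd


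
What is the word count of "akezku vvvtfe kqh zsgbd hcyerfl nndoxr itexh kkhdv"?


Input string: 'akezku vvvtfe kqh zsgbd hcyerfl nndoxr itexh kkhdv'
Operation: split by spaces
Words found: 'akezku', 'vvvtfe', 'kqh', 'zsgbd', 'hcyerfl', 'nndoxr', 'itexh', 'kkhdv'
Word count: 8


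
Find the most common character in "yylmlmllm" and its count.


Input: 'yylmlmllm'
Operation: tally each character
Counts: 'l':4, 'm':3, 'y':2
Maximum: 'l' appears 4 times


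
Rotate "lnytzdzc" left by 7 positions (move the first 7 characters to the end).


Input: 'lnytzdzc', shift = 7
Operation: split at index 7 and swap parts
Front part s[0:7] = 'lnytzdz'
Back part s[7:] = 'c'
Rotated = back + front = 'c' + 'lnytzdz'
Result: clnytzdz


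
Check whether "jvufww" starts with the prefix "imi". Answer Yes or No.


Input string: 'jvufww'
Prefix to check: 'imi'
First 3 characters of input: 'jvu'
Match: False
Result: No


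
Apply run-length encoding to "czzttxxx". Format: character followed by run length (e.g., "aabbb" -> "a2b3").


Input: 'czzttxxx'
Operation: identify consecutive runs
Runs: 'c' -> c1, 'zz' -> z2, 'tt' -> t2, 'xxx' -> x3
Encoded: c1z2t2x3


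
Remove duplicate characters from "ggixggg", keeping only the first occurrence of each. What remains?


Input: 'ggixggg'
Operation: keep first occurrence of each character
Scan: s[0]='g' new -> keep; s[1]='g' seen -> skip; s[2]='i' new -> keep; s[3]='x' new -> keep; s[4]='g' seen -> skip; s[5]='g' seen -> skip; s[6]='g' seen -> skip
Result: gix


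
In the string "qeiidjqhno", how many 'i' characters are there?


Input string: 'qeiidjqhno'
Target character: 'i'
Scan each position: s[2]='i', s[3]='i'
Matches found at indices: 2, 3
Total: 2


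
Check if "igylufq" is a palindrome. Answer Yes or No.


Input string: 'igylufq'
Reversed: 'qfulygi'
Compare pairs: s[0]='i' vs s[6]='q' (mismatch), s[1]='g' vs s[5]='f' (mismatch), s[2]='y' vs s[4]='u' (mismatch)
Palindrome: No


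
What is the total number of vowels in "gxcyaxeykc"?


Input string: 'gxcyaxeykc'
Operation: count vowels (a, e, i, o, u)
Scan: s[0]='g', s[1]='x', s[2]='c', s[3]='y', s[4]='a' (vowel), s[5]='x', s[6]='e' (vowel), s[7]='y', s[8]='k', s[9]='c'
Vowels found: 2
Result: 2


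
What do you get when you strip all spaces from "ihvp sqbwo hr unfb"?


Input string: 'ihvp sqbwo hr unfb'
Operation: remove all spaces
Words: 'ihvp', 'sqbwo', 'hr', 'unfb'
Join without spaces: ihvpsqbwohrunfb


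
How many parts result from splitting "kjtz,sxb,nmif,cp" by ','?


Input string: 'kjtz,sxb,nmif,cp'
Delimiter: ','
Split result: 'kjtz', 'sxb', 'nmif', 'cp'
Number of parts: 4


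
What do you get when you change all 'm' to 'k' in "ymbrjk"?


Input string: 'ymbrjk'
Operation: replace 'm' with 'k'
Positions of 'm': 1
After replacement: ykbrjk


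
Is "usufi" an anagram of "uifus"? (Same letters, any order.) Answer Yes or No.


String 1: 'uifus' -> sorted: 'fisuu'
String 2: 'usufi' -> sorted: 'fisuu'
Compare sorted forms: 'fisuu' == 'fisuu'
Anagram: Yes


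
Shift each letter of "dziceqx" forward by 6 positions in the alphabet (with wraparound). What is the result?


Input: 'dziceqx', shift = 6
Operation: for each letter, (position + 6) mod 26
Mapping: 'd'(3+6=9)->'j', 'z'(25+6=31, 31 mod 26=5)->'f', 'i'(8+6=14)->'o', 'c'(2+6=8)->'i', 'e'(4+6=10)->'k', 'q'(16+6=22)->'w', 'x'(23+6=29, 29 mod 26=3)->'d'
Result: jfoikwd


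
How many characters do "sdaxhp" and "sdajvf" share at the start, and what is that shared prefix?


String 1: 'sdaxhp'
String 2: 'sdajvf'
Compare position by position:
pos 0: 's' vs 's' match
pos 1: 'd' vs 'd' match
pos 2: 'a' vs 'a' match
pos 3: 'x' vs 'j' differ -> stop
Longest common prefix: "sda" (length 3)


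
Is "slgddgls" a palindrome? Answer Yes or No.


Input string: 'slgddgls'
Reversed: 'slgddgls'
Compare pairs: s[0]='s' vs s[7]='s' (match), s[1]='l' vs s[6]='l' (match), s[2]='g' vs s[5]='g' (match), s[3]='d' vs s[4]='d' (match)
Palindrome: Yes


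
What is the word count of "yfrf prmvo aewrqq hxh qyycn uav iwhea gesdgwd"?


Input string: 'yfrf prmvo aewrqq hxh qyycn uav iwhea gesdgwd'
Operation: split by spaces
Words found: 'yfrf', 'prmvo', 'aewrqq', 'hxh', 'qyycn', 'uav', 'iwhea', 'gesdgwd'
Word count: 8


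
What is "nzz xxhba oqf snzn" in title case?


Input string: 'nzz xxhba oqf snzn'
Operation: capitalize first letter of each word
Word transformations: 'nzz'->'Nzz', 'xxhba'->'Xxhba', 'oqf'->'Oqf', 'snzn'->'Snzn'
Result: Nzz Xxhba Oqf Snzn


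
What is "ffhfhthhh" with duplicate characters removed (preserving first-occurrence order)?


Input: 'ffhfhthhh'
Operation: keep first occurrence of each character
Scan: s[0]='f' new -> keep; s[1]='f' seen -> skip; s[2]='h' new -> keep; s[3]='f' seen -> skip; s[4]='h' seen -> skip; s[5]='t' new -> keep; s[6]='h' seen -> skip; s[7]='h' seen -> skip; s[8]='h' seen -> skip
Result: fht


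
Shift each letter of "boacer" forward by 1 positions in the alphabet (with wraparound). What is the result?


Input: 'boacer', shift = 1
Operation: for each letter, (position + 1) mod 26
Mapping: 'b'(1+1=2)->'c', 'o'(14+1=15)->'p', 'a'(0+1=1)->'b', 'c'(2+1=3)->'d', 'e'(4+1=5)->'f', 'r'(17+1=18)->'s'
Result: cpbdfs


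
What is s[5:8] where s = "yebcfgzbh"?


Input string: 'yebcfgzbh'
Operation: slice [5:8]
Extract characters: s[5]='g', s[6]='z', s[7]='b'
Result: gzb


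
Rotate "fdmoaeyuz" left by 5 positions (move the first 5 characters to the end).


Input: 'fdmoaeyuz', shift = 5
Operation: split at index 5 and swap parts
Front part s[0:5] = 'fdmoa'
Back part s[5:] = 'eyuz'
Rotated = back + front = 'eyuz' + 'fdmoa'
Result: eyuzfdmoa


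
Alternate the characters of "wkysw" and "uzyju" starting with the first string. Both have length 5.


String 1: 'wkysw'
String 2: 'uzyju'
Operation: alternate characters
Pairs: 'w'+'u', 'k'+'z', 'y'+'y', 's'+'j', 'w'+'u'
Result: wukzyysjwu


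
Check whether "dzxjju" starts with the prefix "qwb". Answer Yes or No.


Input string: 'dzxjju'
Prefix to check: 'qwb'
First 3 characters of input: 'dzx'
Match: False
Result: No


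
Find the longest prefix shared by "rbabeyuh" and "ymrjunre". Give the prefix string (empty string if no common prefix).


String 1: 'rbabeyuh'
String 2: 'ymrjunre'
Compare position by position:
pos 0: 'r' vs 'y' differ -> stop
Longest common prefix: "" (length 0)


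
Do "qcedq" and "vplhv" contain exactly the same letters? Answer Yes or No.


String 1: 'qcedq' -> sorted: 'cdeqq'
String 2: 'vplhv' -> sorted: 'hlpvv'
Compare sorted forms: 'cdeqq' != 'hlpvv'
Anagram: No


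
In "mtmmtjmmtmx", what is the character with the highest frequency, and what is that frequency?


Input: 'mtmmtjmmtmx'
Operation: tally each character
Counts: 'j':1, 'm':6, 't':3, 'x':1
Maximum: 'm' appears 6 times


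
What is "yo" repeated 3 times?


Input string: 'yo'
Operation: repeat 3 times
Concatenation: 'yo' + 'yo' + 'yo'
Result: yoyoyo


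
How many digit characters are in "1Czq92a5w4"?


Input string: '1Czq92a5w4'
Operation: count digit characters (0-9)
Scan: '1'(digit), 'C', 'z', 'q', '9'(digit), '2'(digit), 'a', '5'(digit), 'w', '4'(digit)
Digits found: 5
Result: 5


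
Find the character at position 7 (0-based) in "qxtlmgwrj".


Input string: 'qxtlmgwrj'
Operation: get character at index 7
Index mapping: s[0]='q', s[1]='x', s[2]='t', s[3]='l', s[4]='m', s[5]='g', s[6]='w', s[7]='r'
Result: 'r'


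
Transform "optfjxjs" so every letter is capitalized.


Input string: 'optfjxjs'
Operation: convert each letter to uppercase
Mapping: 'o'->'O', 'p'->'P', 't'->'T', 'f'->'F', 'j'->'J', 'x'->'X', 'j'->'J', 's'->'S'
Result: OPTFJXJS


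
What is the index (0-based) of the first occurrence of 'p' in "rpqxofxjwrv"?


Input string: 'rpqxofxjwrv'
Target: 'p'
Scanning left to right: s[0]='r', s[1]='p'
First match at index: 1


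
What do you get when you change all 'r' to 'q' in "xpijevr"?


Input string: 'xpijevr'
Operation: replace 'r' with 'q'
Positions of 'r': 6
After replacement: xpijevq


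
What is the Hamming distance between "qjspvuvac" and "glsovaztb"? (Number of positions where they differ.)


String 1: 'qjspvuvac'
String 2: 'glsovaztb'
Compare each position: pos 0: 'q'!='g', pos 1: 'j'!='l', pos 2: 's'=='s', pos 3: 'p'!='o', pos 4: 'v'=='v', pos 5: 'u'!='a', pos 6: 'v'!='z', pos 7: 'a'!='t', pos 8: 'c'!='b'
Differing positions: 7
Hamming distance: 7


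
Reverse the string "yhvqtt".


Input string: 'yhvqtt'
Operation: reverse character order
Original order: 'y' -> 'h' -> 'v' -> 'q' -> 't' -> 't'
Reversed order: 't' -> 't' -> 'q' -> 'v' -> 'h' -> 'y'
Result: ttqvhy


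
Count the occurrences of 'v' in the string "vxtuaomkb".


Input string: 'vxtuaomkb'
Target character: 'v'
Scan each position: s[0]='v'
Matches found at indices: 0
Total: 1


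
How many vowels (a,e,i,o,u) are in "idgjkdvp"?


Input string: 'idgjkdvp'
Operation: count vowels (a, e, i, o, u)
Scan: s[0]='i' (vowel), s[1]='d', s[2]='g', s[3]='j', s[4]='k', s[5]='d', s[6]='v', s[7]='p'
Vowels found: 1
Result: 1


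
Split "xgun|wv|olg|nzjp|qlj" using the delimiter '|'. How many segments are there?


Input string: 'xgun|wv|olg|nzjp|qlj'
Delimiter: '|'
Split result: 'xgun', 'wv', 'olg', 'nzjp', 'qlj'
Number of parts: 5


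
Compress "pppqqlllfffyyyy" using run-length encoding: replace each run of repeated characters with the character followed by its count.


Input: 'pppqqlllfffyyyy'
Operation: identify consecutive runs
Runs: 'ppp' -> p3, 'qq' -> q2, 'lll' -> l3, 'fff' -> f3, 'yyyy' -> y4
Encoded: p3q2l3f3y4


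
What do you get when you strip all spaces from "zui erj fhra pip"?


Input string: 'zui erj fhra pip'
Operation: remove all spaces
Words: 'zui', 'erj', 'fhra', 'pip'
Join without spaces: zuierjfhrapip


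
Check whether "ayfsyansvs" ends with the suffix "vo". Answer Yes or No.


Input string: 'ayfsyansvs'
Suffix to check: 'vo'
Last 2 characters of input: 'vs'
Match: False
Result: No


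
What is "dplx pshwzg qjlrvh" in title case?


Input string: 'dplx pshwzg qjlrvh'
Operation: capitalize first letter of each word
Word transformations: 'dplx'->'Dplx', 'pshwzg'->'Pshwzg', 'qjlrvh'->'Qjlrvh'
Result: Dplx Pshwzg Qjlrvh


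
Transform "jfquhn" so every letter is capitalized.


Input string: 'jfquhn'
Operation: convert each letter to uppercase
Mapping: 'j'->'J', 'f'->'F', 'q'->'Q', 'u'->'U', 'h'->'H', 'n'->'N'
Result: JFQUHN


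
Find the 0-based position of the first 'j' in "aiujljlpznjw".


Input string: 'aiujljlpznjw'
Target: 'j'
Scanning left to right: s[0]='a', s[1]='i', s[2]='u', s[3]='j'
First match at index: 3


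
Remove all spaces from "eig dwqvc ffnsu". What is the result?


Input string: 'eig dwqvc ffnsu'
Operation: remove all spaces
Words: 'eig', 'dwqvc', 'ffnsu'
Join without spaces: eigdwqvcffnsu


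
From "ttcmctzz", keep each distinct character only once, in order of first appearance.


Input: 'ttcmctzz'
Operation: keep first occurrence of each character
Scan: s[0]='t' new -> keep; s[1]='t' seen -> skip; s[2]='c' new -> keep; s[3]='m' new -> keep; s[4]='c' seen -> skip; s[5]='t' seen -> skip; s[6]='z' new -> keep; s[7]='z' seen -> skip
Result: tcmz


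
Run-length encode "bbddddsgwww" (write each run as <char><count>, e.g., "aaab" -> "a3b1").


Input: 'bbddddsgwww'
Operation: identify consecutive runs
Runs: 'bb' -> b2, 'dddd' -> d4, 's' -> s1, 'g' -> g1, 'www' -> w3
Encoded: b2d4s1g1w3


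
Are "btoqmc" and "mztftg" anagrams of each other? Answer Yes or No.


String 1: 'btoqmc' -> sorted: 'bcmoqt'
String 2: 'mztftg' -> sorted: 'fgmttz'
Compare sorted forms: 'bcmoqt' != 'fgmttz'
Anagram: No


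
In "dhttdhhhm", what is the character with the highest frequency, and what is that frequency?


Input: 'dhttdhhhm'
Operation: tally each character
Counts: 'd':2, 'h':4, 'm':1, 't':2
Maximum: 'h' appears 4 times


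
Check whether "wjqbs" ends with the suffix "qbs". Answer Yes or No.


Input string: 'wjqbs'
Suffix to check: 'qbs'
Last 3 characters of input: 'qbs'
Match: True
Result: Yes


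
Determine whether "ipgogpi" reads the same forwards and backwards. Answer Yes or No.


Input string: 'ipgogpi'
Reversed: 'ipgogpi'
Compare pairs: s[0]='i' vs s[6]='i' (match), s[1]='p' vs s[5]='p' (match), s[2]='g' vs s[4]='g' (match)
Palindrome: Yes


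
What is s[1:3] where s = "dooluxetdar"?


Input string: 'dooluxetdar'
Operation: slice [1:3]
Extract characters: s[1]='o', s[2]='o'
Result: oo


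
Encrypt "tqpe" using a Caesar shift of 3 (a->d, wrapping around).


Input: 'tqpe', shift = 3
Operation: for each letter, (position + 3) mod 26
Mapping: 't'(19+3=22)->'w', 'q'(16+3=19)->'t', 'p'(15+3=18)->'s', 'e'(4+3=7)->'h'
Result: wtsh


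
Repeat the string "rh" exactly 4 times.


Input string: 'rh'
Operation: repeat 4 times
Concatenation: 'rh' + 'rh' + 'rh' + 'rh'
Result: rhrhrhrh


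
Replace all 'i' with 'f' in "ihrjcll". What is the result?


Input string: 'ihrjcll'
Operation: replace 'i' with 'f'
Positions of 'i': 0
After replacement: fhrjcll


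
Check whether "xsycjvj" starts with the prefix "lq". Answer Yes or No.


Input string: 'xsycjvj'
Prefix to check: 'lq'
First 2 characters of input: 'xs'
Match: False
Result: No


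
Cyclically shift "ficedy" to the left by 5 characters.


Input: 'ficedy', shift = 5
Operation: split at index 5 and swap parts
Front part s[0:5] = 'ficed'
Back part s[5:] = 'y'
Rotated = back + front = 'y' + 'ficed'
Result: yficed


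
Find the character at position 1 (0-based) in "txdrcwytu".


Input string: 'txdrcwytu'
Operation: get character at index 1
Index mapping: s[0]='t', s[1]='x'
Result: 'x'


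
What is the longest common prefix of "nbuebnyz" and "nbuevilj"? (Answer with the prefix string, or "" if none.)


String 1: 'nbuebnyz'
String 2: 'nbuevilj'
Compare position by position:
pos 0: 'n' vs 'n' match
pos 1: 'b' vs 'b' match
pos 2: 'u' vs 'u' match
pos 3: 'e' vs 'e' match
pos 4: 'b' vs 'v' differ -> stop
Longest common prefix: "nbue" (length 4)


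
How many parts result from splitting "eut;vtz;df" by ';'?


Input string: 'eut;vtz;df'
Delimiter: ';'
Split result: 'eut', 'vtz', 'df'
Number of parts: 3


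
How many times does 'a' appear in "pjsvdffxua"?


Input string: 'pjsvdffxua'
Target character: 'a'
Scan each position: s[9]='a'
Matches found at indices: 9
Total: 1


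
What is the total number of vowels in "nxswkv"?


Input string: 'nxswkv'
Operation: count vowels (a, e, i, o, u)
Scan: s[0]='n', s[1]='x', s[2]='s', s[3]='w', s[4]='k', s[5]='v'
Vowels found: 0
Result: 0


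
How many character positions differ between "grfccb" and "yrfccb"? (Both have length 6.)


String 1: 'grfccb'
String 2: 'yrfccb'
Compare each position: pos 0: 'g'!='y', pos 1: 'r'=='r', pos 2: 'f'=='f', pos 3: 'c'=='c', pos 4: 'c'=='c', pos 5: 'b'=='b'
Differing positions: 1
Hamming distance: 1


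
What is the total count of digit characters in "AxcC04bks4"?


Input string: 'AxcC04bks4'
Operation: count digit characters (0-9)
Scan: 'A', 'x', 'c', 'C', '0'(digit), '4'(digit), 'b', 'k', 's', '4'(digit)
Digits found: 3
Result: 3


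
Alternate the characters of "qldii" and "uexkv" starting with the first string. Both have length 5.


String 1: 'qldii'
String 2: 'uexkv'
Operation: alternate characters
Pairs: 'q'+'u', 'l'+'e', 'd'+'x', 'i'+'k', 'i'+'v'
Result: quledxikiv


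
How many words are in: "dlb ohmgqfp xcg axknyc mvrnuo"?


Input string: 'dlb ohmgqfp xcg axknyc mvrnuo'
Operation: split by spaces
Words found: 'dlb', 'ohmgqfp', 'xcg', 'axknyc', 'mvrnuo'
Word count: 5


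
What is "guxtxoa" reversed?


Input string: 'guxtxoa'
Operation: reverse character order
Original order: 'g' -> 'u' -> 'x' -> 't' -> 'x' -> 'o' -> 'a'
Reversed order: 'a' -> 'o' -> 'x' -> 't' -> 'x' -> 'u' -> 'g'
Result: aoxtxug


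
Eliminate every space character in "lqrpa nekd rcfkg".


Input string: 'lqrpa nekd rcfkg'
Operation: remove all spaces
Words: 'lqrpa', 'nekd', 'rcfkg'
Join without spaces: lqrpanekdrcfkg


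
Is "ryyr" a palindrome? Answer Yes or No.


Input string: 'ryyr'
Reversed: 'ryyr'
Compare pairs: s[0]='r' vs s[3]='r' (match), s[1]='y' vs s[2]='y' (match)
Palindrome: Yes


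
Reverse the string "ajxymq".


Input string: 'ajxymq'
Operation: reverse character order
Original order: 'a' -> 'j' -> 'x' -> 'y' -> 'm' -> 'q'
Reversed order: 'q' -> 'm' -> 'y' -> 'x' -> 'j' -> 'a'
Result: qmyxja


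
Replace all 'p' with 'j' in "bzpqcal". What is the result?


Input string: 'bzpqcal'
Operation: replace 'p' with 'j'
Positions of 'p': 2
After replacement: bzjqcal


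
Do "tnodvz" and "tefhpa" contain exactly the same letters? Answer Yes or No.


String 1: 'tnodvz' -> sorted: 'dnotvz'
String 2: 'tefhpa' -> sorted: 'aefhpt'
Compare sorted forms: 'dnotvz' != 'aefhpt'
Anagram: No


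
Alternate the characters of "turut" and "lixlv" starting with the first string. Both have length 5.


String 1: 'turut'
String 2: 'lixlv'
Operation: alternate characters
Pairs: 't'+'l', 'u'+'i', 'r'+'x', 'u'+'l', 't'+'v'
Result: tluirxultv


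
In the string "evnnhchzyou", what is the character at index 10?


Input string: 'evnnhchzyou'
Operation: get character at index 10
Index mapping: s[0]='e', s[1]='v', s[2]='n', s[3]='n', s[4]='h', s[5]='c', s[6]='h', s[7]='z', s[8]='y', s[9]='o', s[10]='u'
Result: 'u'


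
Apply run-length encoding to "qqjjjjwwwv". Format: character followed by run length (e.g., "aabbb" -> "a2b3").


Input: 'qqjjjjwwwv'
Operation: identify consecutive runs
Runs: 'qq' -> q2, 'jjjj' -> j4, 'www' -> w3, 'v' -> v1
Encoded: q2j4w3v1


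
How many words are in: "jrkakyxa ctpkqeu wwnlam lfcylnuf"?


Input string: 'jrkakyxa ctpkqeu wwnlam lfcylnuf'
Operation: split by spaces
Words found: 'jrkakyxa', 'ctpkqeu', 'wwnlam', 'lfcylnuf'
Word count: 4


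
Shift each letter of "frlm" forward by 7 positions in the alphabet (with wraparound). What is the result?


Input: 'frlm', shift = 7
Operation: for each letter, (position + 7) mod 26
Mapping: 'f'(5+7=12)->'m', 'r'(17+7=24)->'y', 'l'(11+7=18)->'s', 'm'(12+7=19)->'t'
Result: myst


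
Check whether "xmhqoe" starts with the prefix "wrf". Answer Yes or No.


Input string: 'xmhqoe'
Prefix to check: 'wrf'
First 3 characters of input: 'xmh'
Match: False
Result: No


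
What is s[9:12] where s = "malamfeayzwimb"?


Input string: 'malamfeayzwimb'
Operation: slice [9:12]
Extract characters: s[9]='z', s[10]='w', s[11]='i'
Result: zwi


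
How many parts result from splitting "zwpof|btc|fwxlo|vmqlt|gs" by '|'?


Input string: 'zwpof|btc|fwxlo|vmqlt|gs'
Delimiter: '|'
Split result: 'zwpof', 'btc', 'fwxlo', 'vmqlt', 'gs'
Number of parts: 5


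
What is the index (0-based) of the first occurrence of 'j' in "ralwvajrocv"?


Input string: 'ralwvajrocv'
Target: 'j'
Scanning left to right: s[0]='r', s[1]='a', s[2]='l', s[3]='w', s[4]='v', s[5]='a', s[6]='j'
First match at index: 6


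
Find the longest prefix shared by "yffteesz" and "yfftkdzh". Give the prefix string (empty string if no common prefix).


String 1: 'yffteesz'
String 2: 'yfftkdzh'
Compare position by position:
pos 0: 'y' vs 'y' match
pos 1: 'f' vs 'f' match
pos 2: 'f' vs 'f' match
pos 3: 't' vs 't' match
pos 4: 'e' vs 'k' differ -> stop
Longest common prefix: "yfft" (length 4)


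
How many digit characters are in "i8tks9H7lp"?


Input string: 'i8tks9H7lp'
Operation: count digit characters (0-9)
Scan: 'i', '8'(digit), 't', 'k', 's', '9'(digit), 'H', '7'(digit), 'l', 'p'
Digits found: 3
Result: 3


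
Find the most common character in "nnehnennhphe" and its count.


Input: 'nnehnennhphe'
Operation: tally each character
Counts: 'e':3, 'h':3, 'n':5, 'p':1
Maximum: 'n' appears 5 times


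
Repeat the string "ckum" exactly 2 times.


Input string: 'ckum'
Operation: repeat 2 times
Concatenation: 'ckum' + 'ckum'
Result: ckumckum


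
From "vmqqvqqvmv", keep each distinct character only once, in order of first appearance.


Input: 'vmqqvqqvmv'
Operation: keep first occurrence of each character
Scan: s[0]='v' new -> keep; s[1]='m' new -> keep; s[2]='q' new -> keep; s[3]='q' seen -> skip; s[4]='v' seen -> skip; s[5]='q' seen -> skip; s[6]='q' seen -> skip; s[7]='v' seen -> skip; s[8]='m' seen -> skip; s[9]='v' seen -> skip
Result: vmq


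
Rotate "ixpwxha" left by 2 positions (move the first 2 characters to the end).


Input: 'ixpwxha', shift = 2
Operation: split at index 2 and swap parts
Front part s[0:2] = 'ix'
Back part s[2:] = 'pwxha'
Rotated = back + front = 'pwxha' + 'ix'
Result: pwxhaix


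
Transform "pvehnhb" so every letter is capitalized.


Input string: 'pvehnhb'
Operation: convert each letter to uppercase
Mapping: 'p'->'P', 'v'->'V', 'e'->'E', 'h'->'H', 'n'->'N', 'h'->'H', 'b'->'B'
Result: PVEHNHB


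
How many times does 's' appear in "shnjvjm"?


Input string: 'shnjvjm'
Target character: 's'
Scan each position: s[0]='s'
Matches found at indices: 0
Total: 1


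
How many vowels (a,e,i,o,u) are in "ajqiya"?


Input string: 'ajqiya'
Operation: count vowels (a, e, i, o, u)
Scan: s[0]='a' (vowel), s[1]='j', s[2]='q', s[3]='i' (vowel), s[4]='y', s[5]='a' (vowel)
Vowels found: 3
Result: 3


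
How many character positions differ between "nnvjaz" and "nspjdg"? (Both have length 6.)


String 1: 'nnvjaz'
String 2: 'nspjdg'
Compare each position: pos 0: 'n'=='n', pos 1: 'n'!='s', pos 2: 'v'!='p', pos 3: 'j'=='j', pos 4: 'a'!='d', pos 5: 'z'!='g'
Differing positions: 4
Hamming distance: 4


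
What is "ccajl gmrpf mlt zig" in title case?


Input string: 'ccajl gmrpf mlt zig'
Operation: capitalize first letter of each word
Word transformations: 'ccajl'->'Ccajl', 'gmrpf'->'Gmrpf', 'mlt'->'Mlt', 'zig'->'Zig'
Result: Ccajl Gmrpf Mlt Zig


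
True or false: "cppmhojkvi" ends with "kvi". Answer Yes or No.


Input string: 'cppmhojkvi'
Suffix to check: 'kvi'
Last 3 characters of input: 'kvi'
Match: True
Result: Yes


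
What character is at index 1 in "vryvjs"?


Input string: 'vryvjs'
Operation: get character at index 1
Index mapping: s[0]='v', s[1]='r'
Result: 'r'


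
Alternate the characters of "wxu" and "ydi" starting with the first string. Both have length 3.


String 1: 'wxu'
String 2: 'ydi'
Operation: alternate characters
Pairs: 'w'+'y', 'x'+'d', 'u'+'i'
Result: wyxdui


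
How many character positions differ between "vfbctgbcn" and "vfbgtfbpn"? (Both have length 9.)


String 1: 'vfbctgbcn'
String 2: 'vfbgtfbpn'
Compare each position: pos 0: 'v'=='v', pos 1: 'f'=='f', pos 2: 'b'=='b', pos 3: 'c'!='g', pos 4: 't'=='t', pos 5: 'g'!='f', pos 6: 'b'=='b', pos 7: 'c'!='p', pos 8: 'n'=='n'
Differing positions: 3
Hamming distance: 3


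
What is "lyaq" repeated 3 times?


Input string: 'lyaq'
Operation: repeat 3 times
Concatenation: 'lyaq' + 'lyaq' + 'lyaq'
Result: lyaqlyaqlyaq


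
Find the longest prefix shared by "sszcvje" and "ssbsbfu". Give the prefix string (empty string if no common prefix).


String 1: 'sszcvje'
String 2: 'ssbsbfu'
Compare position by position:
pos 0: 's' vs 's' match
pos 1: 's' vs 's' match
pos 2: 'z' vs 'b' differ -> stop
Longest common prefix: "ss" (length 2)


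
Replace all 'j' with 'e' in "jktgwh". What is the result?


Input string: 'jktgwh'
Operation: replace 'j' with 'e'
Positions of 'j': 0
After replacement: ektgwh


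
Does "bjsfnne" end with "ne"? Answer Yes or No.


Input string: 'bjsfnne'
Suffix to check: 'ne'
Last 2 characters of input: 'ne'
Match: True
Result: Yes


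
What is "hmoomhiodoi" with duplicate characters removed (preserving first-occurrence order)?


Input: 'hmoomhiodoi'
Operation: keep first occurrence of each character
Scan: s[0]='h' new -> keep; s[1]='m' new -> keep; s[2]='o' new -> keep; s[3]='o' seen -> skip; s[4]='m' seen -> skip; s[5]='h' seen -> skip; s[6]='i' new -> keep; s[7]='o' seen -> skip; s[8]='d' new -> keep; s[9]='o' seen -> skip; s[10]='i' seen -> skip
Result: hmoid


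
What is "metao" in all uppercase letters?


Input string: 'metao'
Operation: convert each letter to uppercase
Mapping: 'm'->'M', 'e'->'E', 't'->'T', 'a'->'A', 'o'->'O'
Result: METAO


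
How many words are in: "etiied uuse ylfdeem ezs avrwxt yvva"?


Input string: 'etiied uuse ylfdeem ezs avrwxt yvva'
Operation: split by spaces
Words found: 'etiied', 'uuse', 'ylfdeem', 'ezs', 'avrwxt', 'yvva'
Word count: 6


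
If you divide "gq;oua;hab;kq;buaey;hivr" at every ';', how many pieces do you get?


Input string: 'gq;oua;hab;kq;buaey;hivr'
Delimiter: ';'
Split result: 'gq', 'oua', 'hab', 'kq', 'buaey', 'hivr'
Number of parts: 6


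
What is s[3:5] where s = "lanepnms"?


Input string: 'lanepnms'
Operation: slice [3:5]
Extract characters: s[3]='e', s[4]='p'
Result: ep


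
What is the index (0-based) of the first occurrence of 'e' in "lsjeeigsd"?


Input string: 'lsjeeigsd'
Target: 'e'
Scanning left to right: s[0]='l', s[1]='s', s[2]='j', s[3]='e'
First match at index: 3


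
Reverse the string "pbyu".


Input string: 'pbyu'
Operation: reverse character order
Original order: 'p' -> 'b' -> 'y' -> 'u'
Reversed order: 'u' -> 'y' -> 'b' -> 'p'
Result: uybp


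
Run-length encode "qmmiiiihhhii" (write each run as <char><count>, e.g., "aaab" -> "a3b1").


Input: 'qmmiiiihhhii'
Operation: identify consecutive runs
Runs: 'q' -> q1, 'mm' -> m2, 'iiii' -> i4, 'hhh' -> h3, 'ii' -> i2
Encoded: q1m2i4h3i2
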